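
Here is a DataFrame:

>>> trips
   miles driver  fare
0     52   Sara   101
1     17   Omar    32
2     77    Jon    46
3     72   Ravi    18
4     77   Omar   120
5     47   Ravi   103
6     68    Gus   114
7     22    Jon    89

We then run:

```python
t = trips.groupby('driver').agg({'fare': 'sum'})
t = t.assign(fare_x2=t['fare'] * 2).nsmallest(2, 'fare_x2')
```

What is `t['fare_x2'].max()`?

group by driver, sum of fare:
        fare
driver      
Gus      114
Jon      135
Omar     152
Ravi     121
Sara     101
add column fare_x2 = t['fare'] * 2:
        fare  fare_x2
driver               
Gus      114      228
Jon      135      270
Omar     152      304
Ravi     121      242
Sara     101      202
take 2 rows with smallest fare_x2:
        fare  fare_x2
driver               
Sara     101      202
Gus      114      228

228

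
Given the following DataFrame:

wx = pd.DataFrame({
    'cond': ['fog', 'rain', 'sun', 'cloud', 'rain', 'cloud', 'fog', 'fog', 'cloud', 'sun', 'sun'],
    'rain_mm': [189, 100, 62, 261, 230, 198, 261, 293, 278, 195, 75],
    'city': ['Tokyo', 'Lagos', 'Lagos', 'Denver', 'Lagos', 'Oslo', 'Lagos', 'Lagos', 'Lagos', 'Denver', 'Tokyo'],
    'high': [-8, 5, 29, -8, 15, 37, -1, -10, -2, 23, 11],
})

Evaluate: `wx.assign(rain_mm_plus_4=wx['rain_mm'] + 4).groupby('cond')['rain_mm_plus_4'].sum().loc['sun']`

344

add column rain_mm_plus_4 = wx['rain_mm'] + 4:
     cond  rain_mm    city  high  rain_mm_plus_4
0     fog      189   Tokyo    -8             193
1    rain      100   Lagos     5             104
2     sun       62   Lagos    29              66
3   cloud      261  Denver    -8             265
4    rain      230   Lagos    15             234
5   cloud      198    Oslo    37             202
6     fog      261   Lagos    -1             265
7     fog      293   Lagos   -10             297
8   cloud      278   Lagos    -2             282
9     sun      195  Denver    23             199
10    sun       75   Tokyo    11              79
group by cond, sum of rain_mm_plus_4:
cond
cloud    749
fog      755
rain     338
sun      344
Name: rain_mm_plus_4, dtype: int64
Then the value at index 'sun': 344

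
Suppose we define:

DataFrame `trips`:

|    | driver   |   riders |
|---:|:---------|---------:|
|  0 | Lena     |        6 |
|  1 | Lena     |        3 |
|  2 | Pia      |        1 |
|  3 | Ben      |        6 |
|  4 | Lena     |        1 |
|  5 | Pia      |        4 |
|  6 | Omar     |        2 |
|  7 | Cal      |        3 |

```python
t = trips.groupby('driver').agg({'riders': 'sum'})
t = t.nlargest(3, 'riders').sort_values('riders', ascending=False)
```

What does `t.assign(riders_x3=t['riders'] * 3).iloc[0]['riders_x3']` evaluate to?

30

group by driver, sum of riders:
        riders
driver        
Ben          6
Cal          3
Lena        10
Omar         2
Pia          5
take 3 rows with largest riders:
        riders
driver        
Lena        10
Ben          6
Pia          5
sort by riders descending:
        riders
driver        
Lena        10
Ben          6
Pia          5
add column riders_x3 = t['riders'] * 3:
        riders  riders_x3
driver                   
Lena        10         30
Ben          6         18
Pia          5         15
Hence 30.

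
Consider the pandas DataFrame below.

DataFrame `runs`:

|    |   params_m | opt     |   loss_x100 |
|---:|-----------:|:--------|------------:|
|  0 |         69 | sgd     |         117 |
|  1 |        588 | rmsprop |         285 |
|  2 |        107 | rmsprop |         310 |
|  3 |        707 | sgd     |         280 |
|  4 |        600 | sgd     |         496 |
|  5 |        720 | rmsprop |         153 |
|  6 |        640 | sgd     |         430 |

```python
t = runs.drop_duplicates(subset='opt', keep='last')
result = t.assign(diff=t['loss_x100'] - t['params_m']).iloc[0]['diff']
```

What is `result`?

drop duplicate opt (keep=last):
   params_m      opt  loss_x100
5       720  rmsprop        153
6       640      sgd        430
add column diff = t['loss_x100'] - t['params_m']:
   params_m      opt  loss_x100  diff
5       720  rmsprop        153  -567
6       640      sgd        430  -210
Hence -567.

-567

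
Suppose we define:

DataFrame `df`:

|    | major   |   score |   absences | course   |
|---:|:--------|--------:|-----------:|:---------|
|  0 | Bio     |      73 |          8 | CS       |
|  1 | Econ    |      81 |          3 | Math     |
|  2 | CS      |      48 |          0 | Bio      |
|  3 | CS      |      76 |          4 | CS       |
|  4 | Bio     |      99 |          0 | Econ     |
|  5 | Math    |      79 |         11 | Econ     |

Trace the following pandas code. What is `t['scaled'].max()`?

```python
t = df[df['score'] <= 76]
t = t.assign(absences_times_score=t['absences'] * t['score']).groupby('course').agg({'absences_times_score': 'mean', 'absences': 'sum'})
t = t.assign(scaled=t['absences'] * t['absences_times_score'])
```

5328.0

filter rows where score <= 76:
  major  score  absences course
0   Bio     73         8     CS
2    CS     48         0    Bio
3    CS     76         4     CS
add column absences_times_score = t['absences'] * t['score']:
  major  score  absences course  absences_times_score
0   Bio     73         8     CS                   584
2    CS     48         0    Bio                     0
3    CS     76         4     CS                   304
group by course: mean(absences_times_score), sum(absences):
        absences_times_score  absences
course                                
Bio                      0.0         0
CS                     444.0        12
add column scaled = t['absences'] * t['absences_times_score']:
        absences_times_score  absences  scaled
course                                        
Bio                      0.0         0     0.0
CS                     444.0        12  5328.0
Taking the max of column 'scaled' gives 5328.0.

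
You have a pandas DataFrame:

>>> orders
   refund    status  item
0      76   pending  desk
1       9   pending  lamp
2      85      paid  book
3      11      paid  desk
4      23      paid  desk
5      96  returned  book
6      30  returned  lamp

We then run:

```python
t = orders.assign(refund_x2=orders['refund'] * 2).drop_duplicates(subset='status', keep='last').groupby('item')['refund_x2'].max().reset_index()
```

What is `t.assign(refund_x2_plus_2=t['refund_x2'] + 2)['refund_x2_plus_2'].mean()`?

55.0

add column refund_x2 = orders['refund'] * 2:
   refund    status  item  refund_x2
0      76   pending  desk        152
1       9   pending  lamp         18
2      85      paid  book        170
3      11      paid  desk         22
4      23      paid  desk         46
5      96  returned  book        192
6      30  returned  lamp         60
drop duplicate status (keep=last):
   refund    status  item  refund_x2
1       9   pending  lamp         18
4      23      paid  desk         46
6      30  returned  lamp         60
group by item, max of refund_x2:
item
desk    46
lamp    60
Name: refund_x2, dtype: int64
reset_index():
   item  refund_x2
0  desk         46
1  lamp         60
add column refund_x2_plus_2 = t['refund_x2'] + 2:
   item  refund_x2  refund_x2_plus_2
0  desk         46                48
1  lamp         60                62
The mean of column 'refund_x2_plus_2' is 55.0.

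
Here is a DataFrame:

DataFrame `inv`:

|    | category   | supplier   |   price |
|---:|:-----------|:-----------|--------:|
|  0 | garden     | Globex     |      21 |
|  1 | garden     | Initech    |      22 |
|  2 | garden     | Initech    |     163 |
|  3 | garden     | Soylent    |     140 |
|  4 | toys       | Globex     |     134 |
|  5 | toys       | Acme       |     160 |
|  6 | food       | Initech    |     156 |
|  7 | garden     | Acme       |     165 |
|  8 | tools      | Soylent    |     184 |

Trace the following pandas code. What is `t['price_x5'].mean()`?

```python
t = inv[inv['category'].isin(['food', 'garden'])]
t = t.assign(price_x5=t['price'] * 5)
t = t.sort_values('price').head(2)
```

filter rows where category in ['food', 'garden']:
  category supplier  price
0   garden   Globex     21
1   garden  Initech     22
2   garden  Initech    163
3   garden  Soylent    140
6     food  Initech    156
7   garden     Acme    165
add column price_x5 = t['price'] * 5:
  category supplier  price  price_x5
0   garden   Globex     21       105
1   garden  Initech     22       110
2   garden  Initech    163       815
3   garden  Soylent    140       700
6     food  Initech    156       780
7   garden     Acme    165       825
sort by price:
  category supplier  price  price_x5
0   garden   Globex     21       105
1   garden  Initech     22       110
3   garden  Soylent    140       700
6     food  Initech    156       780
2   garden  Initech    163       815
7   garden     Acme    165       825
take first 2 rows:
  category supplier  price  price_x5
0   garden   Globex     21       105
1   garden  Initech     22       110
The mean of column 'price_x5' is 107.5.

107.5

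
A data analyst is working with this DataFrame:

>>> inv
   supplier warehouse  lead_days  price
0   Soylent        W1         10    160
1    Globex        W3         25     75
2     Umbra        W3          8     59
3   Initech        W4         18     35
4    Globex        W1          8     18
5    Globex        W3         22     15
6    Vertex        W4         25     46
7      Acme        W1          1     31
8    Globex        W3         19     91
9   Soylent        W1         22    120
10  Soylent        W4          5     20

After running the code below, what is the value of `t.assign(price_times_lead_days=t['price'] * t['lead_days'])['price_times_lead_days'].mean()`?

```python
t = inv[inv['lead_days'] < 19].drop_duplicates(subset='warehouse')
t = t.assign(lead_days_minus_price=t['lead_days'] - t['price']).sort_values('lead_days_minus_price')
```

filter rows where lead_days < 19:
   supplier warehouse  lead_days  price
0   Soylent        W1         10    160
2     Umbra        W3          8     59
3   Initech        W4         18     35
4    Globex        W1          8     18
7      Acme        W1          1     31
10  Soylent        W4          5     20
drop duplicate warehouse (keep=first):
  supplier warehouse  lead_days  price
0  Soylent        W1         10    160
2    Umbra        W3          8     59
3  Initech        W4         18     35
add column lead_days_minus_price = t['lead_days'] - t['price']:
  supplier warehouse  lead_days  price  lead_days_minus_price
0  Soylent        W1         10    160                   -150
2    Umbra        W3          8     59                    -51
3  Initech        W4         18     35                    -17
sort by lead_days_minus_price:
  supplier warehouse  lead_days  price  lead_days_minus_price
0  Soylent        W1         10    160                   -150
2    Umbra        W3          8     59                    -51
3  Initech        W4         18     35                    -17
add column price_times_lead_days = t['price'] * t['lead_days']:
  supplier warehouse  lead_days  price  lead_days_minus_price  price_times_lead_days
0  Soylent        W1         10    160                   -150                   1600
2    Umbra        W3          8     59                    -51                    472
3  Initech        W4         18     35                    -17                    630

900.666666667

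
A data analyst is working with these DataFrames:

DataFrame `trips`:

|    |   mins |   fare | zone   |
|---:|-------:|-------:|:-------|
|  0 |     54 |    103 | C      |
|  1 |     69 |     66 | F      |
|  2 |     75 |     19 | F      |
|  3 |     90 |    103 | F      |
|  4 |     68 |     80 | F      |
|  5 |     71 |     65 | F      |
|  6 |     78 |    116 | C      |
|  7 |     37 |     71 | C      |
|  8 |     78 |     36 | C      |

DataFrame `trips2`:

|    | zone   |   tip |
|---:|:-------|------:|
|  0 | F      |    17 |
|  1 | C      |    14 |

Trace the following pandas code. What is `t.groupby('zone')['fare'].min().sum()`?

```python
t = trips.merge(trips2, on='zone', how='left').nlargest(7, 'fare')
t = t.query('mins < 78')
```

136

merge on 'zone' (how='left') → 9 rows:
   mins  fare zone  tip
0    54   103    C   14
1    69    66    F   17
2    75    19    F   17
3    90   103    F   17
4    68    80    F   17
5    71    65    F   17
6    78   116    C   14
7    37    71    C   14
8    78    36    C   14
take 7 rows with largest fare:
   mins  fare zone  tip
6    78   116    C   14
0    54   103    C   14
3    90   103    F   17
4    68    80    F   17
7    37    71    C   14
1    69    66    F   17
5    71    65    F   17
filter rows where mins < 78:
   mins  fare zone  tip
0    54   103    C   14
4    68    80    F   17
7    37    71    C   14
1    69    66    F   17
5    71    65    F   17
group by zone, min of fare:
zone
C    71
F    65
Name: fare, dtype: int64
So sum() = 136.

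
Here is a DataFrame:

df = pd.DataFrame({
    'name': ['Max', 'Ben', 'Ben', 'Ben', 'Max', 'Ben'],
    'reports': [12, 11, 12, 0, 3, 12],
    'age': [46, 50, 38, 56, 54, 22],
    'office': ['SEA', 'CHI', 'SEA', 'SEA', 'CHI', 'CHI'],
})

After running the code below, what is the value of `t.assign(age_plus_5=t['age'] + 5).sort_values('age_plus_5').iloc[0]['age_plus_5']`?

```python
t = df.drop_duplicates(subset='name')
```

51

drop duplicate name (keep=first):
  name  reports  age office
0  Max       12   46    SEA
1  Ben       11   50    CHI
add column age_plus_5 = t['age'] + 5:
  name  reports  age office  age_plus_5
0  Max       12   46    SEA          51
1  Ben       11   50    CHI          55
sort by age_plus_5:
  name  reports  age office  age_plus_5
0  Max       12   46    SEA          51
1  Ben       11   50    CHI          55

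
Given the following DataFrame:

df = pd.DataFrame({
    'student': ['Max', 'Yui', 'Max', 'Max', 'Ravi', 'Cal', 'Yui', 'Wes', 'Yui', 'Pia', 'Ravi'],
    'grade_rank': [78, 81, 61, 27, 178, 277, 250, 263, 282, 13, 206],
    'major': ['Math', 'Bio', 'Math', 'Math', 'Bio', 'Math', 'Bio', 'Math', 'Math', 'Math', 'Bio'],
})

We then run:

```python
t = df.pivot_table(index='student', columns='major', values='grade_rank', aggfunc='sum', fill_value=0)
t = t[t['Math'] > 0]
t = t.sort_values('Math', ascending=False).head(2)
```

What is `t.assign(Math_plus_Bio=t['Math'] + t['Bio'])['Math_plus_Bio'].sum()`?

890

pivot: rows=student, cols=major, sum(grade_rank):
major    Bio  Math
student           
Cal        0   277
Max        0   166
Pia        0    13
Ravi     384     0
Wes        0   263
Yui      331   282
filter rows where Math > 0:
major    Bio  Math
student           
Cal        0   277
Max        0   166
Pia        0    13
Wes        0   263
Yui      331   282
sort by Math descending:
major    Bio  Math
student           
Yui      331   282
Cal        0   277
Wes        0   263
Max        0   166
Pia        0    13
take first 2 rows:
major    Bio  Math
student           
Yui      331   282
Cal        0   277
add column Math_plus_Bio = t['Math'] + t['Bio']:
major    Bio  Math  Math_plus_Bio
student                          
Yui      331   282            613
Cal        0   277            277
Hence 890.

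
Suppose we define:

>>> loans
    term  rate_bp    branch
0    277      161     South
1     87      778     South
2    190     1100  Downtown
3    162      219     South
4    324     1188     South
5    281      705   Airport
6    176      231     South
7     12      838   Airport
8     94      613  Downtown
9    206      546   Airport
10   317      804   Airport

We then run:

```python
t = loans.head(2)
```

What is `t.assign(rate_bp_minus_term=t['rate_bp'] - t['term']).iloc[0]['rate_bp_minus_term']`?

-116

take first 2 rows:
   term  rate_bp branch
0   277      161  South
1    87      778  South
add column rate_bp_minus_term = t['rate_bp'] - t['term']:
   term  rate_bp branch  rate_bp_minus_term
0   277      161  South                -116
1    87      778  South                 691
Then the value at position 0, column 'rate_bp_minus_term': -116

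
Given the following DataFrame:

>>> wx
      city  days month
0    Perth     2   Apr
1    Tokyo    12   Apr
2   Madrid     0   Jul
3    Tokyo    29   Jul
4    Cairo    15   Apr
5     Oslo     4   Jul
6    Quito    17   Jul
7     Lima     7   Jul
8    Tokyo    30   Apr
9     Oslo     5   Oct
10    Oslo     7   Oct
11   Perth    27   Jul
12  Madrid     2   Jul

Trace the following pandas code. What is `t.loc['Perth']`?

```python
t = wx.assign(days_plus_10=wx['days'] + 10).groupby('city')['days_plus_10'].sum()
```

add column days_plus_10 = wx['days'] + 10:
      city  days month  days_plus_10
0    Perth     2   Apr            12
1    Tokyo    12   Apr            22
2   Madrid     0   Jul            10
3    Tokyo    29   Jul            39
4    Cairo    15   Apr            25
5     Oslo     4   Jul            14
6    Quito    17   Jul            27
7     Lima     7   Jul            17
8    Tokyo    30   Apr            40
9     Oslo     5   Oct            15
10    Oslo     7   Oct            17
11   Perth    27   Jul            37
12  Madrid     2   Jul            12
group by city, sum of days_plus_10:
city
Cairo      25
Lima       17
Madrid     22
Oslo       46
Perth      49
Quito      27
Tokyo     101
Name: days_plus_10, dtype: int64
Finally, value at index 'Perth' = 49.

49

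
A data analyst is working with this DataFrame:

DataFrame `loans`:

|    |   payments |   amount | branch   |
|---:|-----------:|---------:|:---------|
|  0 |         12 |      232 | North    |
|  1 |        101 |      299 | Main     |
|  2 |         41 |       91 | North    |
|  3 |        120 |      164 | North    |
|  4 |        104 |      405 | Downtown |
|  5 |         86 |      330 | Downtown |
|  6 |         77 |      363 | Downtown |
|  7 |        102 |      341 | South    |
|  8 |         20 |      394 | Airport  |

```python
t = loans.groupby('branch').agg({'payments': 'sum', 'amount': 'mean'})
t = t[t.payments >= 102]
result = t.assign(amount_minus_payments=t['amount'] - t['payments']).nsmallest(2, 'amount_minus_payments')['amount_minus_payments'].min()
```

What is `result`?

group by branch: sum(payments), mean(amount):
          payments      amount
branch                        
Airport         20  394.000000
Downtown       267  366.000000
Main           101  299.000000
North          173  162.333333
South          102  341.000000
filter rows where payments >= 102:
          payments      amount
branch                        
Downtown       267  366.000000
North          173  162.333333
South          102  341.000000
add column amount_minus_payments = t['amount'] - t['payments']:
          payments      amount  amount_minus_payments
branch                                               
Downtown       267  366.000000              99.000000
North          173  162.333333             -10.666667
South          102  341.000000             239.000000
take 2 rows with smallest amount_minus_payments:
          payments      amount  amount_minus_payments
branch                                               
North          173  162.333333             -10.666667
Downtown       267  366.000000              99.000000

-10.6666666667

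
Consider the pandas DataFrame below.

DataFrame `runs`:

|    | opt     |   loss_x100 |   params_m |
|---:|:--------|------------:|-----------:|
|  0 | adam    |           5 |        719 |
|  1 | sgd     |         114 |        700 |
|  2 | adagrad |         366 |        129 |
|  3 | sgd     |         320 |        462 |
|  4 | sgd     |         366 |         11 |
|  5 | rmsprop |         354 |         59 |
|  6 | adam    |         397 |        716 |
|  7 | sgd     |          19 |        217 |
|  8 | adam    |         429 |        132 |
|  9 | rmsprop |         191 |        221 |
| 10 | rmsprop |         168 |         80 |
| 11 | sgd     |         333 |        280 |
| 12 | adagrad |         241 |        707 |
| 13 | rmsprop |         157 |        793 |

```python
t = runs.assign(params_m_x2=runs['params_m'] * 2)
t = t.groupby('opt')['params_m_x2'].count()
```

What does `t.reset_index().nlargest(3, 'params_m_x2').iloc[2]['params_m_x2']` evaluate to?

add column params_m_x2 = runs['params_m'] * 2:
        opt  loss_x100  params_m  params_m_x2
0      adam          5       719         1438
1       sgd        114       700         1400
2   adagrad        366       129          258
3       sgd        320       462          924
4       sgd        366        11           22
5   rmsprop        354        59          118
6      adam        397       716         1432
7       sgd         19       217          434
8      adam        429       132          264
9   rmsprop        191       221          442
10  rmsprop        168        80          160
11      sgd        333       280          560
12  adagrad        241       707         1414
13  rmsprop        157       793         1586
group by opt, count of params_m_x2:
opt
adagrad    2
adam       3
rmsprop    4
sgd        5
Name: params_m_x2, dtype: int64
reset_index():
       opt  params_m_x2
0  adagrad            2
1     adam            3
2  rmsprop            4
3      sgd            5
take 3 rows with largest params_m_x2:
       opt  params_m_x2
3      sgd            5
2  rmsprop            4
1     adam            3

3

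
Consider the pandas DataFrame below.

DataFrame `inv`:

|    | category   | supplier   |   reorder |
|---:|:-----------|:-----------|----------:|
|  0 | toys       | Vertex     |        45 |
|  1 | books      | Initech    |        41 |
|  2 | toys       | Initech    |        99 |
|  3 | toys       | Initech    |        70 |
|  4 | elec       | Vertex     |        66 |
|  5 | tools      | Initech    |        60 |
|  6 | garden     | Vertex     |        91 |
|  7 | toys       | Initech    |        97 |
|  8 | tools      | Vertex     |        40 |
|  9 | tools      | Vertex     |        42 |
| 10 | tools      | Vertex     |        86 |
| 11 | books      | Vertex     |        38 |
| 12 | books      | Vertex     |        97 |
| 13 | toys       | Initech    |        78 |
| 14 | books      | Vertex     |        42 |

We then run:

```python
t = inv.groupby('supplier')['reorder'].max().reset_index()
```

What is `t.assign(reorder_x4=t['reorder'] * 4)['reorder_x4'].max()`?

group by supplier, max of reorder:
supplier
Initech    99
Vertex     97
Name: reorder, dtype: int64
reset_index():
  supplier  reorder
0  Initech       99
1   Vertex       97
add column reorder_x4 = t['reorder'] * 4:
  supplier  reorder  reorder_x4
0  Initech       99         396
1   Vertex       97         388
So max() = 396.

396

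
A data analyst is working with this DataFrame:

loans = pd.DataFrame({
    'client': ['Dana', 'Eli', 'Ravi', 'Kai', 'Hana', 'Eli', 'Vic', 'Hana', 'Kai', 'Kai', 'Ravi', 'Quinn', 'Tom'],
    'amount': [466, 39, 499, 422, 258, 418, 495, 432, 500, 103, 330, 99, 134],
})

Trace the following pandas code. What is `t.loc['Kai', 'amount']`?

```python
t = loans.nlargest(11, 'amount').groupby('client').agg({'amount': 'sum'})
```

1025

take 11 rows with largest amount:
   client  amount
8     Kai     500
2    Ravi     499
6     Vic     495
0    Dana     466
7    Hana     432
3     Kai     422
5     Eli     418
10   Ravi     330
4    Hana     258
12    Tom     134
9     Kai     103
group by client, sum of amount:
        amount
client        
Dana       466
Eli        418
Hana       690
Kai       1025
Ravi       829
Tom        134
Vic        495
So loc['Kai', 'amount'] = 1025.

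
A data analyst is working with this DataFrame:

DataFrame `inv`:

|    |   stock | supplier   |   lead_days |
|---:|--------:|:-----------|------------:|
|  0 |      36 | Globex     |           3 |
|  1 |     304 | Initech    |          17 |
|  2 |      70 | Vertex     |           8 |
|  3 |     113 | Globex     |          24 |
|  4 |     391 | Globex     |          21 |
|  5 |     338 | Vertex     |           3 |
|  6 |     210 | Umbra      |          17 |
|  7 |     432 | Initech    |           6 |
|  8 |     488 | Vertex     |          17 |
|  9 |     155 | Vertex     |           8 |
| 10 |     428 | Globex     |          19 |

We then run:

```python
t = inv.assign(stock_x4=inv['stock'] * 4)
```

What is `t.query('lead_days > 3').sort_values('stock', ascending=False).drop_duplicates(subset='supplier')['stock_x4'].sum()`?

6232

add column stock_x4 = inv['stock'] * 4:
    stock supplier  lead_days  stock_x4
0      36   Globex          3       144
1     304  Initech         17      1216
2      70   Vertex          8       280
3     113   Globex         24       452
4     391   Globex         21      1564
5     338   Vertex          3      1352
6     210    Umbra         17       840
7     432  Initech          6      1728
8     488   Vertex         17      1952
9     155   Vertex          8       620
10    428   Globex         19      1712
filter rows where lead_days > 3:
    stock supplier  lead_days  stock_x4
1     304  Initech         17      1216
2      70   Vertex          8       280
3     113   Globex         24       452
4     391   Globex         21      1564
6     210    Umbra         17       840
7     432  Initech          6      1728
8     488   Vertex         17      1952
9     155   Vertex          8       620
10    428   Globex         19      1712
sort by stock descending:
    stock supplier  lead_days  stock_x4
8     488   Vertex         17      1952
7     432  Initech          6      1728
10    428   Globex         19      1712
4     391   Globex         21      1564
1     304  Initech         17      1216
6     210    Umbra         17       840
9     155   Vertex          8       620
3     113   Globex         24       452
2      70   Vertex          8       280
drop duplicate supplier (keep=first):
    stock supplier  lead_days  stock_x4
8     488   Vertex         17      1952
7     432  Initech          6      1728
10    428   Globex         19      1712
6     210    Umbra         17       840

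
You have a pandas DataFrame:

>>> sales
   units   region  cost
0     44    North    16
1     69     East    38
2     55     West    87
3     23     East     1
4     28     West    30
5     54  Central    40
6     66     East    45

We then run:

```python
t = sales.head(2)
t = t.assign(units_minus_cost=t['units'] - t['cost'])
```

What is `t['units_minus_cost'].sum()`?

take first 2 rows:
   units region  cost
0     44  North    16
1     69   East    38
add column units_minus_cost = t['units'] - t['cost']:
   units region  cost  units_minus_cost
0     44  North    16                28
1     69   East    38                31
Taking the sum of column 'units_minus_cost' gives 59.

59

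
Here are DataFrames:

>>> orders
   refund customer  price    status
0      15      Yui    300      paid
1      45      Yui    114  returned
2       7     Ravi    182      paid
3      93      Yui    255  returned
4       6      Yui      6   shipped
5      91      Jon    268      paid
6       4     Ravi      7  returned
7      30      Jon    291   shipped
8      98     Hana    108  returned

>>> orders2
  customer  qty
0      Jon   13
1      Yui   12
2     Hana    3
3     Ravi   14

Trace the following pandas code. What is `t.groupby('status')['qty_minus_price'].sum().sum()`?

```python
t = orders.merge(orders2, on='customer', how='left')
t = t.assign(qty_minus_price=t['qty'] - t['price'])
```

-1426

merge on 'customer' (how='left') → 9 rows:
   refund customer  price    status  qty
0      15      Yui    300      paid   12
1      45      Yui    114  returned   12
2       7     Ravi    182      paid   14
3      93      Yui    255  returned   12
4       6      Yui      6   shipped   12
5      91      Jon    268      paid   13
6       4     Ravi      7  returned   14
7      30      Jon    291   shipped   13
8      98     Hana    108  returned    3
add column qty_minus_price = t['qty'] - t['price']:
   refund customer  price    status  qty  qty_minus_price
0      15      Yui    300      paid   12             -288
1      45      Yui    114  returned   12             -102
2       7     Ravi    182      paid   14             -168
3      93      Yui    255  returned   12             -243
4       6      Yui      6   shipped   12                6
5      91      Jon    268      paid   13             -255
6       4     Ravi      7  returned   14                7
7      30      Jon    291   shipped   13             -278
8      98     Hana    108  returned    3             -105
group by status, sum of qty_minus_price:
status
paid       -711
returned   -443
shipped    -272
Name: qty_minus_price, dtype: int64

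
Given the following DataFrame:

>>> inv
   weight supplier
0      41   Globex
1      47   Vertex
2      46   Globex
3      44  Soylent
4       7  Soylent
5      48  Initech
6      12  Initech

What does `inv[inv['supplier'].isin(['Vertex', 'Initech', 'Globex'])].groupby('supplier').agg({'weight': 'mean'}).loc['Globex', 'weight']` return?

filter rows where supplier in ['Vertex', 'Initech', 'Globex']:
   weight supplier
0      41   Globex
1      47   Vertex
2      46   Globex
5      48  Initech
6      12  Initech
group by supplier, mean of weight:
          weight
supplier        
Globex      43.5
Initech     30.0
Vertex      47.0
Finally, value at row 'Globex', column 'weight' = 43.5.

43.5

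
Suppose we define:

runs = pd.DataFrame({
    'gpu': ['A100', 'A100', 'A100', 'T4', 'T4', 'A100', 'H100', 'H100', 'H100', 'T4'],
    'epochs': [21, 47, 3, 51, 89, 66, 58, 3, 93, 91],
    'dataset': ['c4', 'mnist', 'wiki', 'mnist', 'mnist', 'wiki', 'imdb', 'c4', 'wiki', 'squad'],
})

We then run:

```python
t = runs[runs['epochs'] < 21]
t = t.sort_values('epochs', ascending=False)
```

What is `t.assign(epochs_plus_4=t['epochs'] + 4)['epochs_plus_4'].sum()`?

filter rows where epochs < 21:
    gpu  epochs dataset
2  A100       3    wiki
7  H100       3      c4
sort by epochs descending:
    gpu  epochs dataset
2  A100       3    wiki
7  H100       3      c4
add column epochs_plus_4 = t['epochs'] + 4:
    gpu  epochs dataset  epochs_plus_4
2  A100       3    wiki              7
7  H100       3      c4              7
sum of column 'epochs_plus_4' → 14

14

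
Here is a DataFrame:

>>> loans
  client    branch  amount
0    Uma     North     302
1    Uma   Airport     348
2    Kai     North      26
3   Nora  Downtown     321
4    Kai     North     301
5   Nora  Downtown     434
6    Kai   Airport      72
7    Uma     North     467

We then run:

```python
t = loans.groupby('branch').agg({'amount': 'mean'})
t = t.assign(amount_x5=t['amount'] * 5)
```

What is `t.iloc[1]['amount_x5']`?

1887.5

group by branch, mean of amount:
          amount
branch          
Airport    210.0
Downtown   377.5
North      274.0
add column amount_x5 = t['amount'] * 5:
          amount  amount_x5
branch                     
Airport    210.0     1050.0
Downtown   377.5     1887.5
North      274.0     1370.0
Finally, value at position 1, column 'amount_x5' = 1887.5.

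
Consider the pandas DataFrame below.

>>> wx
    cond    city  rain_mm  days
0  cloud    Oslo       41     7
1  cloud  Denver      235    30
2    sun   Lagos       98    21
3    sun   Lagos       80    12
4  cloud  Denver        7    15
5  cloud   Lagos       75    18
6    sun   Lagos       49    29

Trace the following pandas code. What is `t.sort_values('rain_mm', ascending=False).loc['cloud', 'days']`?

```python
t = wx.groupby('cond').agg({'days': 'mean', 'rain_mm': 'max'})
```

group by cond: mean(days), max(rain_mm):
            days  rain_mm
cond                     
cloud  17.500000      235
sun    20.666667       98
sort by rain_mm descending:
            days  rain_mm
cond                     
cloud  17.500000      235
sun    20.666667       98

17.5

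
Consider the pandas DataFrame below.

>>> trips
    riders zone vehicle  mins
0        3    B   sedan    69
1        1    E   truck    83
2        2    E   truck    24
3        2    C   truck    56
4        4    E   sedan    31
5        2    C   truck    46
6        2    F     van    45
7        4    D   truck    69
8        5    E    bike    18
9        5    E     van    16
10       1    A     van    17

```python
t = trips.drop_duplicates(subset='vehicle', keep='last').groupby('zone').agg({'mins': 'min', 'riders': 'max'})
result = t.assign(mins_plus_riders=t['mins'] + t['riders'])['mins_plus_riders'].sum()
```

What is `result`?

114

drop duplicate vehicle (keep=last):
    riders zone vehicle  mins
4        4    E   sedan    31
7        4    D   truck    69
8        5    E    bike    18
10       1    A     van    17
group by zone: min(mins), max(riders):
      mins  riders
zone              
A       17       1
D       69       4
E       18       5
add column mins_plus_riders = t['mins'] + t['riders']:
      mins  riders  mins_plus_riders
zone                                
A       17       1                18
D       69       4                73
E       18       5                23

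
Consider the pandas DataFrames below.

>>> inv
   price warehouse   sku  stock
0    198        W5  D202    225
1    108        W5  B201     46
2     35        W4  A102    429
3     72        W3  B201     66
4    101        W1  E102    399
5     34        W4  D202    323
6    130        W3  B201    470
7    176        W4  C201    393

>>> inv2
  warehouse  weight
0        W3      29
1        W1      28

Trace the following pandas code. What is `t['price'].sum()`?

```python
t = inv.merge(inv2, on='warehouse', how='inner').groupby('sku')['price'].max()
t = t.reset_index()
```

231

merge on 'warehouse' (how='inner') → 3 rows:
   price warehouse   sku  stock  weight
0     72        W3  B201     66      29
1    101        W1  E102    399      28
2    130        W3  B201    470      29
group by sku, max of price:
sku
B201    130
E102    101
Name: price, dtype: int64
reset_index():
    sku  price
0  B201    130
1  E102    101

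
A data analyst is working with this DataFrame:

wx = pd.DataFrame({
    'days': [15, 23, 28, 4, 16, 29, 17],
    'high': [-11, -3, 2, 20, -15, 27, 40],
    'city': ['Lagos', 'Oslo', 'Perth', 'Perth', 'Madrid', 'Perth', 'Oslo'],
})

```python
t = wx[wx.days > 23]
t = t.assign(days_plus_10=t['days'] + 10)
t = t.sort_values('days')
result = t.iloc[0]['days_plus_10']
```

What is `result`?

38

filter rows where days > 23:
   days  high   city
2    28     2  Perth
5    29    27  Perth
add column days_plus_10 = t['days'] + 10:
   days  high   city  days_plus_10
2    28     2  Perth            38
5    29    27  Perth            39
sort by days:
   days  high   city  days_plus_10
2    28     2  Perth            38
5    29    27  Perth            39
So iloc[0]['days_plus_10'] = 38.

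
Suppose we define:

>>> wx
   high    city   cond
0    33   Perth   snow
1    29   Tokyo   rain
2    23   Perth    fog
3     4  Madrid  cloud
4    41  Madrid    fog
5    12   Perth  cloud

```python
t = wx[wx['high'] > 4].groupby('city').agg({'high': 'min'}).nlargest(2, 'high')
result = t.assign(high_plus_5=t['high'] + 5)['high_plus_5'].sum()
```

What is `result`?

filter rows where high > 4:
   high    city   cond
0    33   Perth   snow
1    29   Tokyo   rain
2    23   Perth    fog
4    41  Madrid    fog
5    12   Perth  cloud
group by city, min of high:
        high
city        
Madrid    41
Perth     12
Tokyo     29
take 2 rows with largest high:
        high
city        
Madrid    41
Tokyo     29
add column high_plus_5 = t['high'] + 5:
        high  high_plus_5
city                     
Madrid    41           46
Tokyo     29           34
The sum of column 'high_plus_5' is 80.

80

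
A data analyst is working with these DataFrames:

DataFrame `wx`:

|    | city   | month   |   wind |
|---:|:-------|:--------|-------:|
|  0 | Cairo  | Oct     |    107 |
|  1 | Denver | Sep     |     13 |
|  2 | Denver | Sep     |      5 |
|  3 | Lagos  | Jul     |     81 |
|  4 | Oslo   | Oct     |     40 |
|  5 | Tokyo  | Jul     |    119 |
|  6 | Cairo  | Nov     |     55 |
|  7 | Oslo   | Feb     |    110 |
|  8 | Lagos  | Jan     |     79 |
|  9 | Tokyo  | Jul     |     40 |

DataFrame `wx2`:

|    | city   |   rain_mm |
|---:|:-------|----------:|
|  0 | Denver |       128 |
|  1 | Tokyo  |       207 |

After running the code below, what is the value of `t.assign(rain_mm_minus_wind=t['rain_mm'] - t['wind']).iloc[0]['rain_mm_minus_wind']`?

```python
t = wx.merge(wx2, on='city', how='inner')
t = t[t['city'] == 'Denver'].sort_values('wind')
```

123

merge on 'city' (how='inner') → 4 rows:
     city month  wind  rain_mm
0  Denver   Sep    13      128
1  Denver   Sep     5      128
2   Tokyo   Jul   119      207
3   Tokyo   Jul    40      207
filter rows where city == 'Denver':
     city month  wind  rain_mm
0  Denver   Sep    13      128
1  Denver   Sep     5      128
sort by wind:
     city month  wind  rain_mm
1  Denver   Sep     5      128
0  Denver   Sep    13      128
add column rain_mm_minus_wind = t['rain_mm'] - t['wind']:
     city month  wind  rain_mm  rain_mm_minus_wind
1  Denver   Sep     5      128                 123
0  Denver   Sep    13      128                 115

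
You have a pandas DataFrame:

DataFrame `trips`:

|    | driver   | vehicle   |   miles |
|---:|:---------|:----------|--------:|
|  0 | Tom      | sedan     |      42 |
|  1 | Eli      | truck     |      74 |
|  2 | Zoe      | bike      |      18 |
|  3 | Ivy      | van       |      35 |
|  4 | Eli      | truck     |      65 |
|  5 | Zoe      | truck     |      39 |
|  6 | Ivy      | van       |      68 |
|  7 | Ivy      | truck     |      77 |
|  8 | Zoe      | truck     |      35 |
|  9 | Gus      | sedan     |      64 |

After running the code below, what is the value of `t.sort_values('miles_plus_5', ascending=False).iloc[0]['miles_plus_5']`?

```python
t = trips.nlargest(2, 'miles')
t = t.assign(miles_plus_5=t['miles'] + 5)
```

take 2 rows with largest miles:
  driver vehicle  miles
7    Ivy   truck     77
1    Eli   truck     74
add column miles_plus_5 = t['miles'] + 5:
  driver vehicle  miles  miles_plus_5
7    Ivy   truck     77            82
1    Eli   truck     74            79
sort by miles_plus_5 descending:
  driver vehicle  miles  miles_plus_5
7    Ivy   truck     77            82
1    Eli   truck     74            79
Finally, value at position 0, column 'miles_plus_5' = 82.

82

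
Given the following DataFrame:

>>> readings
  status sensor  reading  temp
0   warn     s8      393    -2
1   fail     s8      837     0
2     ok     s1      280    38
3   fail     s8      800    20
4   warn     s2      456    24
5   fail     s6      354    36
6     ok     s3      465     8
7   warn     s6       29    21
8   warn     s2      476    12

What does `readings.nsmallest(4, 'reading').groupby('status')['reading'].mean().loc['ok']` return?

280.0

take 4 rows with smallest reading:
  status sensor  reading  temp
7   warn     s6       29    21
2     ok     s1      280    38
5   fail     s6      354    36
0   warn     s8      393    -2
group by status, mean of reading:
status
fail    354.0
ok      280.0
warn    211.0
Name: reading, dtype: float64
Then the value at index 'ok': 280.0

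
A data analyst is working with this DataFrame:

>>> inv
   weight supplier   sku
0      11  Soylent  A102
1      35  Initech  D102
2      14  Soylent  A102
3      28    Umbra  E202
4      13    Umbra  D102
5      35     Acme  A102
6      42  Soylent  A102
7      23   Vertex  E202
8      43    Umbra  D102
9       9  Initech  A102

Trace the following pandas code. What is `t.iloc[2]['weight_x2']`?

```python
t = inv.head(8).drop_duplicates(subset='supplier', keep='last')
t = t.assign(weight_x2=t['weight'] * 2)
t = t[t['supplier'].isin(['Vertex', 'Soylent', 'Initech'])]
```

take first 8 rows:
   weight supplier   sku
0      11  Soylent  A102
1      35  Initech  D102
2      14  Soylent  A102
3      28    Umbra  E202
4      13    Umbra  D102
5      35     Acme  A102
6      42  Soylent  A102
7      23   Vertex  E202
drop duplicate supplier (keep=last):
   weight supplier   sku
1      35  Initech  D102
4      13    Umbra  D102
5      35     Acme  A102
6      42  Soylent  A102
7      23   Vertex  E202
add column weight_x2 = t['weight'] * 2:
   weight supplier   sku  weight_x2
1      35  Initech  D102         70
4      13    Umbra  D102         26
5      35     Acme  A102         70
6      42  Soylent  A102         84
7      23   Vertex  E202         46
filter rows where supplier in ['Vertex', 'Soylent', 'Initech']:
   weight supplier   sku  weight_x2
1      35  Initech  D102         70
6      42  Soylent  A102         84
7      23   Vertex  E202         46
Hence 46.

46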